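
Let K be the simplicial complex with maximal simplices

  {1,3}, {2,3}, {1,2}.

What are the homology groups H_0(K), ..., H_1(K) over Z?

K has 3 vertices, 3 edges.
rank ∂_0 = 0, rank ∂_1 = 2 ⇒ b_0 = 3 − 0 − 2 = 1; all invariant factors of ∂_1 are 1 so no torsion. So H_0 = Z.
rank ∂_1 = 2, rank ∂_2 = 0 ⇒ b_1 = 3 − 2 − 0 = 1. So H_1 = Z.

H_0 = Z,  H_1 = Z.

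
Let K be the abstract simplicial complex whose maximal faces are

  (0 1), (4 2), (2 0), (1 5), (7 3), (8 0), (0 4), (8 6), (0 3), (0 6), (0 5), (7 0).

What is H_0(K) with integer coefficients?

Take the total order 0 < 1 < 2 < 3 < 4 < 5 < 6 < 7 < 8 on the vertex set. Then K (dimension 1) consists of the simplices:

  0-simplices (9): [0], [1], [2], [3], [4], [5], [6], [7], [8]
  1-simplices (12): [0,1], [0,2], [0,3], [0,4], [0,5], [0,6], [0,7], [0,8], [1,5], [2,4], [3,7], [6,8]

Hence C_0 ≅ Z^9, C_1 ≅ Z^12.

∂_1: C_1 → C_0 is given by ∂[p,q] = [q] − [p]. For instance
  ∂[0,6] = [6] − [0].
The 9×12 boundary matrix has rank 8 and Smith normal form diag(1,1,1,1,1,1,1,1).

Computing H_k = (kernel of ∂_k) / (image of ∂_{k+1}):

  H_0: rank C_0 − rank ∂_1 = 9 − 8 = 1, and the invariant factors of ∂_1 are all 1, so H_0 = Z.

H_0 = Z.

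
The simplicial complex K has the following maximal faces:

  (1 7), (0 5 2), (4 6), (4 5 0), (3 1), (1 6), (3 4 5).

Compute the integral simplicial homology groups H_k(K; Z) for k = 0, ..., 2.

H_0 ≅ Z,  H_1 ≅ Z,  H_2 = 0.

Take the total order 0 < 1 < 2 < 3 < 4 < 5 < 6 < 7 on the vertex set. Then K (dimension 2) consists of the simplices:

  0-simplices (8): [0], [1], [2], [3], [4], [5], [6], [7]
  1-simplices (11): [0,2], [0,4], [0,5], [1,3], [1,6], [1,7], [2,5], [3,4], [3,5], [4,5], [4,6]
  2-simplices (3): [0,2,5], [0,4,5], [3,4,5]

giving chain groups C_0 ≅ Z^8, C_1 ≅ Z^11, C_2 ≅ Z^3.

Boundary ∂_1: C_1 → C_0 sends each edge [p,q] (with p < q) to q − p. For instance
  ∂[3,4] = [4] − [3].
The resulting 8×11 matrix has rank 7, and its Smith normal form has invariant factors (1,1,1,1,1,1,1).

Boundary ∂_2: C_2 → C_1 sends each 2-simplex [p,q,r] to [q,r] − [p,r] + [p,q]. For instance
  ∂[0,2,5] = [2,5] − [0,5] + [0,2],
  ∂[3,4,5] = [4,5] − [3,5] + [3,4].
This gives a 11×3 integer matrix of rank 3; reducing to Smith normal form yields diagonal entries (1,1,1).

Computing H_k = (kernel of ∂_k) / (image of ∂_{k+1}):

  H_0: rank C_0 − rank ∂_1 = 8 − 7 = 1, and the invariant factors of ∂_1 are all 1, so H_0 = Z.
  H_1: rank ker ∂_1 − rank ∂_2 = (11 − 7) − 3 = 1, and the invariant factors of ∂_2 are all 1, so H_1 = Z.
  H_2: rank ker ∂_2 − rank ∂_3 = (3 − 3) − 0 = 0, and there is no ∂_3, so H_2 = 0.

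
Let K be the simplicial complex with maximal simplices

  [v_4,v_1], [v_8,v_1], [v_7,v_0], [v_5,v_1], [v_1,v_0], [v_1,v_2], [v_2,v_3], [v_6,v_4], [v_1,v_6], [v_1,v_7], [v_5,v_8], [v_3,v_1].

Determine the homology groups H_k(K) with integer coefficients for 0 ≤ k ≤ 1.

Fix the vertex order v_0 < v_1 < v_2 < v_3 < v_4 < v_5 < v_6 < v_7 < v_8 and write every simplex with vertices in increasing order. Then dim K = 1 and the simplices of K are:

  0-simplices (9): [v_0], [v_1], [v_2], [v_3], [v_4], [v_5], [v_6], [v_7], [v_8]
  1-simplices (12): [v_0,v_1], [v_0,v_7], [v_1,v_2], [v_1,v_3], [v_1,v_4], [v_1,v_5], [v_1,v_6], [v_1,v_7], [v_1,v_8], [v_2,v_3], [v_4,v_6], [v_5,v_8]

Hence C_0 ≅ Z^9, C_1 ≅ Z^12.

Boundary ∂_1: C_1 → C_0 sends each edge [p,q] (with p < q) to q − p. For instance
  ∂[v_1,v_2] = [v_2] − [v_1].
As a 9×12 matrix over Z this has rank 8, with invariant factors (1,1,1,1,1,1,1,1).

Computing H_k = (kernel of ∂_k) / (image of ∂_{k+1}):

  H_0: rank C_0 − rank ∂_1 = 9 − 8 = 1, and the invariant factors of ∂_1 are all 1, so H_0 = Z.
  H_1: rank ker ∂_1 − rank ∂_2 = (12 − 8) − 0 = 4, and there is no ∂_2, so H_1 = Z^4.

H_0 = Z,  H_1 = Z^4.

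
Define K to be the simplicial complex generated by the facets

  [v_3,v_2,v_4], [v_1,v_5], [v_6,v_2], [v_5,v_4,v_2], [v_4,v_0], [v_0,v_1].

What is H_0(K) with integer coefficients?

H_0 = Z.

K has 7 vertices, 9 edges, 2 triangles.
rank ∂_0 = 0, rank ∂_1 = 6 ⇒ b_0 = 7 − 0 − 6 = 1; all invariant factors of ∂_1 are 1 so no torsion. So H_0 ≅ Z.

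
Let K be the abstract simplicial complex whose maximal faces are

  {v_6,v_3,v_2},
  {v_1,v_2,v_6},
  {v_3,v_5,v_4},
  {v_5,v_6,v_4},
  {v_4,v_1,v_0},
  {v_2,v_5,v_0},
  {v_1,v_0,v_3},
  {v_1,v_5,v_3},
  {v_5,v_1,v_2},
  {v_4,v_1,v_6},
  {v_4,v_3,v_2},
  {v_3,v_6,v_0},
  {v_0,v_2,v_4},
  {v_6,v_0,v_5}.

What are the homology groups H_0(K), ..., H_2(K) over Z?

K has 7 vertices, 21 edges, 14 triangles.
rank ∂_0 = 0, rank ∂_1 = 6 ⇒ b_0 = 7 − 0 − 6 = 1; all invariant factors of ∂_1 are 1 so no torsion. So H_0 = Z.
rank ∂_1 = 6, rank ∂_2 = 13 ⇒ b_1 = 21 − 6 − 13 = 2; all invariant factors of ∂_2 are 1 so no torsion. So H_1 = Z^2.
rank ∂_2 = 13, rank ∂_3 = 0 ⇒ b_2 = 14 − 13 − 0 = 1. So H_2 = Z.

H_0 = Z,  H_1 = Z^2,  H_2 = Z.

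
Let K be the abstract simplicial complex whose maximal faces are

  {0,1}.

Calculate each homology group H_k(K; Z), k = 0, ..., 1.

Fix the vertex order 0 < 1 and write every simplex with vertices in increasing order. Then dim K = 1 and the simplices of K are:

  0-simplices (2): [0], [1]
  1-simplices (1): [0,1]

Hence C_0 ≅ Z^2, C_1 ≅ Z^1.

∂_1: C_1 → C_0 sends each edge [p,q] (with p < q) to q − p. For instance
  ∂[0,1] = [1] − [0].
The resulting 2×1 matrix has rank 1, and its Smith normal form has invariant factors (1).

Reading off H_k = ker ∂_k / im ∂_{k+1}:

  H_0: rank C_0 − rank ∂_1 = 2 − 1 = 1, and the invariant factors of ∂_1 are all 1, so H_0 = Z.
  H_1: rank ker ∂_1 − rank ∂_2 = (1 − 1) − 0 = 0, and there is no ∂_2, so H_1 = 0.

(K is a triangulation of the 1-simplex.)

H_0 ≅ Z,  H_1 = 0.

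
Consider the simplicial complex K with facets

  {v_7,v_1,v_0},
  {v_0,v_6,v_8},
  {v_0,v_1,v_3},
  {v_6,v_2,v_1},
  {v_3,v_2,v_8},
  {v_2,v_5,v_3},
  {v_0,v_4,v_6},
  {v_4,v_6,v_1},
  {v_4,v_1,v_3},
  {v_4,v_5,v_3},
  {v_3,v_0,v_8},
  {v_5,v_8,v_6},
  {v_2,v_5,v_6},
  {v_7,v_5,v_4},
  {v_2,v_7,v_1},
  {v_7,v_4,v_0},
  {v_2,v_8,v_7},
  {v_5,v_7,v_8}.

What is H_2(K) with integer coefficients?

We work with the vertex ordering v_0 < v_1 < v_2 < v_3 < v_4 < v_5 < v_6 < v_7 < v_8. The simplices of K, each written with vertices in increasing order, are:

  0-simplices (9): [v_0], [v_1], [v_2], [v_3], [v_4], [v_5], [v_6], [v_7], [v_8]
  1-simplices (27): (27 of them)
  2-simplices (18): (18 of them)

Hence C_0 ≅ Z^9, C_1 ≅ Z^27, C_2 ≅ Z^18.

Boundary ∂_1: C_1 → C_0 maps an edge to its endpoints' difference, ∂[p,q] = q − p. For instance
  ∂[v_7,v_8] = [v_8] − [v_7].
This gives a 9×27 integer matrix of rank 8; reducing to Smith normal form yields diagonal entries (1,1,1,1,1,1,1,1).

∂_2: C_2 → C_1 maps a triangle to the signed sum of its edges. For instance
  ∂[v_0,v_6,v_8] = [v_6,v_8] − [v_0,v_8] + [v_0,v_6],
  ∂[v_1,v_3,v_4] = [v_3,v_4] − [v_1,v_4] + [v_1,v_3].
This gives a 27×18 integer matrix of rank 18; reducing to Smith normal form yields diagonal entries (1,1,1,1,1,1,1,1,1,1,1,1,1,1,1,1,1,2).

Reading off H_k = ker ∂_k / im ∂_{k+1}:

  H_2: rank ker ∂_2 − rank ∂_3 = (18 − 18) − 0 = 0, and there is no ∂_3, so H_2 ≅ 0.

H_2 ≅ 0.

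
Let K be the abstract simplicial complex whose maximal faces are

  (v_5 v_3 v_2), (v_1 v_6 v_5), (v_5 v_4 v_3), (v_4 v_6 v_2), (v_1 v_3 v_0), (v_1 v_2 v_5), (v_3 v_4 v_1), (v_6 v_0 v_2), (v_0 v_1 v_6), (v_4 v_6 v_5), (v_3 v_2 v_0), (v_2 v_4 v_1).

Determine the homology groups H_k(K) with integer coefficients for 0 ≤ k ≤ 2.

H_0 ≅ Z,  H_1 ≅ Z/2,  H_2 = 0.

K has 7 vertices, 18 edges, 12 triangles.
rank ∂_0 = 0, rank ∂_1 = 6 ⇒ b_0 = 7 − 0 − 6 = 1; all invariant factors of ∂_1 are 1 so no torsion. So H_0 = Z.
rank ∂_1 = 6, rank ∂_2 = 12 ⇒ b_1 = 18 − 6 − 12 = 0; ∂_2 has invariant factor(s) [2] giving torsion. So H_1 = Z/2.
rank ∂_2 = 12, rank ∂_3 = 0 ⇒ b_2 = 12 − 12 − 0 = 0. So H_2 = 0.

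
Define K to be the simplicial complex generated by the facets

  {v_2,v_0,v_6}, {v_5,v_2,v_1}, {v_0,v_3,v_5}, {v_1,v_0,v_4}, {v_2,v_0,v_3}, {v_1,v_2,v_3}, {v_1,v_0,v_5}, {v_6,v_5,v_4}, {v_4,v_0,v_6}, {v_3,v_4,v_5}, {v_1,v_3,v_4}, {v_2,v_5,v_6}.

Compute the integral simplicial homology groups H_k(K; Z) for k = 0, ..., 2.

Fix the vertex order v_0 < v_1 < v_2 < v_3 < v_4 < v_5 < v_6 and write every simplex with vertices in increasing order. Then dim K = 2 and the simplices of K are:

  0-simplices (7): [v_0], [v_1], [v_2], [v_3], [v_4], [v_5], [v_6]
  1-simplices (18): (18 of them)
  2-simplices (12): (12 of them)

so the chain groups are C_0 ≅ Z^7, C_1 ≅ Z^18, C_2 ≅ Z^12.

∂_1: C_1 → C_0 sends each edge [p,q] (with p < q) to q − p.
As a 7×18 matrix over Z this has rank 6, with invariant factors (1,1,1,1,1,1).

∂_2: C_2 → C_1 acts by ∂[p,q,r] = [q,r] − [p,r] + [p,q]. For instance
  ∂[v_0,v_2,v_6] = [v_2,v_6] − [v_0,v_6] + [v_0,v_2],
  ∂[v_1,v_3,v_4] = [v_3,v_4] − [v_1,v_4] + [v_1,v_3].
This gives a 18×12 integer matrix of rank 12; reducing to Smith normal form yields diagonal entries (1,1,1,1,1,1,1,1,1,1,1,2).

Computing H_k = (kernel of ∂_k) / (image of ∂_{k+1}):

  H_0: rank C_0 − rank ∂_1 = 7 − 6 = 1, and the invariant factors of ∂_1 are all 1, so H_0 = Z.
  H_1: rank ker ∂_1 − rank ∂_2 = (18 − 6) − 12 = 0, and ∂_2 has invariant factor 2 > 1, so H_1 = Z/2.
  H_2: rank ker ∂_2 − rank ∂_3 = (12 − 12) − 0 = 0, and there is no ∂_3, so H_2 = 0.

(K is a triangulation of the real projective plane RP^2.)

H_0 = Z,  H_1 = Z/2,  H_2 = 0.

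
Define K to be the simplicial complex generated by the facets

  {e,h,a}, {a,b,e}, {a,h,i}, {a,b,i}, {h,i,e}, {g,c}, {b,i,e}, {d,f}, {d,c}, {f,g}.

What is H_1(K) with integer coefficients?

Fix the vertex order a < b < c < d < e < f < g < h < i and write every simplex with vertices in increasing order. Then dim K = 2 and the simplices of K are:

  0-simplices (9): a, b, c, d, e, f, g, h, i
  1-simplices (13): ab, ae, ah, ai, be, bi, cd, cg, df, eh, ei, fg, hi
  2-simplices (6): abe, abi, aeh, ahi, bei, ehi

Hence C_0 ≅ Z^9, C_1 ≅ Z^13, C_2 ≅ Z^6.

Boundary ∂_1: C_1 → C_0 maps an edge to its endpoints' difference, ∂[p,q] = q − p. For instance
  ∂bi = i − b.
The resulting 9×13 matrix has rank 7, and its Smith normal form has invariant factors (1,1,1,1,1,1,1).

The boundary map ∂_2: C_2 → C_1 acts by ∂[p,q,r] = [q,r] − [p,r] + [p,q]. For instance
  ∂abe = be − ae + ab,
  ∂ahi = hi − ai + ah.
The resulting 13×6 matrix has rank 5, and its Smith normal form has invariant factors (1,1,1,1,1).

Computing H_k = (kernel of ∂_k) / (image of ∂_{k+1}):

  H_1: rank ker ∂_1 − rank ∂_2 = (13 − 7) − 5 = 1, and the invariant factors of ∂_2 are all 1, so H_1 ≅ Z.

H_1 = Z.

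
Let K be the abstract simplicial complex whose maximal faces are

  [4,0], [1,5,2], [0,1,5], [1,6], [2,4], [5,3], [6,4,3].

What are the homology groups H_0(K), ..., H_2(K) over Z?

Order the vertices as 0 < 1 < 2 < 3 < 4 < 5 < 6. Listing each simplex with vertices in this order, K has dimension 2 with simplices:

  0-simplices (7): [0], [1], [2], [3], [4], [5], [6]
  1-simplices (12): [0,1], [0,4], [0,5], [1,2], [1,5], [1,6], [2,4], [2,5], [3,4], [3,5], [3,6], [4,6]
  2-simplices (3): [0,1,5], [1,2,5], [3,4,6]

so the chain groups are C_0 ≅ Z^7, C_1 ≅ Z^12, C_2 ≅ Z^3.

∂_1: C_1 → C_0 maps an edge to its endpoints' difference, ∂[p,q] = q − p.
This gives a 7×12 integer matrix of rank 6; reducing to Smith normal form yields diagonal entries (1,1,1,1,1,1).

The boundary map ∂_2: C_2 → C_1 acts by ∂[p,q,r] = [q,r] − [p,r] + [p,q]. For instance
  ∂[1,2,5] = [2,5] − [1,5] + [1,2],
  ∂[0,1,5] = [1,5] − [0,5] + [0,1].
As a 12×3 matrix over Z this has rank 3, with invariant factors (1,1,1).

From H_k ≅ ker(∂_k) / im(∂_{k+1}) we obtain:

  H_0: rank C_0 − rank ∂_1 = 7 − 6 = 1, and the invariant factors of ∂_1 are all 1, so H_0 = Z.
  H_1: rank ker ∂_1 − rank ∂_2 = (12 − 6) − 3 = 3, and the invariant factors of ∂_2 are all 1, so H_1 = Z^3.
  H_2: rank ker ∂_2 − rank ∂_3 = (3 − 3) − 0 = 0, and there is no ∂_3, so H_2 = 0.

As a check, the Euler characteristic is 7 − 12 + 3 = -2, which agrees with 1 − 3 + 0 = -2.

H_0 = Z,  H_1 = Z^3,  H_2 = 0.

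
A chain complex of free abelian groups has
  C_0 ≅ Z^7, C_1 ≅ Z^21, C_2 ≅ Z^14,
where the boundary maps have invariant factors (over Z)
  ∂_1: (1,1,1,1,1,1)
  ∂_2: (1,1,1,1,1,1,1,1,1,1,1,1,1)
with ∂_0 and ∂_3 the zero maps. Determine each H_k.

H_0: b_0 = 7 − 0 − 6 = 1; torsion from ∂_1 factors > 1: none. So H_0 ≅ Z.
H_1: b_1 = 21 − 6 − 13 = 2; torsion from ∂_2 factors > 1: none. So H_1 ≅ Z^2.
H_2: b_2 = 14 − 13 − 0 = 1; torsion from ∂_3 factors > 1: none. So H_2 ≅ Z.

H_0 ≅ Z,  H_1 ≅ Z^2,  H_2 ≅ Z.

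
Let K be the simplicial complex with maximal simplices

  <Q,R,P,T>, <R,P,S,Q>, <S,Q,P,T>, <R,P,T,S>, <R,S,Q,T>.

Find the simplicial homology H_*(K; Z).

Fix the vertex order P < Q < R < S < T and write every simplex with vertices in increasing order. Then dim K = 3 and the simplices of K are:

  0-simplices (5): P, Q, R, S, T
  1-simplices (10): PQ, PR, PS, PT, QR, QS, QT, RS, RT, ST
  2-simplices (10): PQR, PQS, PQT, PRS, PRT, PST, QRS, QRT, QST, RST
  3-simplices (5): PQRS, PQRT, PQST, PRST, QRST

so the chain groups are C_0 ≅ Z^5, C_1 ≅ Z^10, C_2 ≅ Z^10, C_3 ≅ Z^5.

Boundary ∂_1: C_1 → C_0 is given by ∂[p,q] = [q] − [p].
The 5×10 boundary matrix has rank 4 and Smith normal form diag(1,1,1,1).

Boundary ∂_2: C_2 → C_1 acts by ∂[p,q,r] = [q,r] − [p,r] + [p,q]. For instance
  ∂QRT = RT − QT + QR,
  ∂PRS = RS − PS + PR.
As a 10×10 matrix over Z this has rank 6, with invariant factors (1,1,1,1,1,1).

Boundary ∂_3: C_3 → C_2 sends each 3-simplex σ to the alternating sum Σ_i (−1)^i (σ with its i-th vertex removed). For instance
  ∂QRST = RST − QST + QRT − QRS,
  ∂PQST = QST − PST + PQT − PQS.
As a 10×5 matrix over Z this has rank 4, with invariant factors (1,1,1,1).

Reading off H_k = ker ∂_k / im ∂_{k+1}:

  H_0: rank C_0 − rank ∂_1 = 5 − 4 = 1, and the invariant factors of ∂_1 are all 1, so H_0 = Z.
  H_1: rank ker ∂_1 − rank ∂_2 = (10 − 4) − 6 = 0, and the invariant factors of ∂_2 are all 1, so H_1 = 0.
  H_2: rank ker ∂_2 − rank ∂_3 = (10 − 6) − 4 = 0, and the invariant factors of ∂_3 are all 1, so H_2 = 0.
  H_3: rank ker ∂_3 − rank ∂_4 = (5 − 4) − 0 = 1, and there is no ∂_4, so H_3 = Z.

As a check, the Euler characteristic is 5 − 10 + 10 − 5 = 0, which agrees with 1 − 0 + 0 − 1 = 0.

H_0 ≅ Z,  H_1 = 0,  H_2 = 0,  H_3 ≅ Z.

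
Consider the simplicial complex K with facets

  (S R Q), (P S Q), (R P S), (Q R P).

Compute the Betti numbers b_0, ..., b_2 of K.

Take the total order P < Q < R < S on the vertex set. Then K (dimension 2) consists of the simplices:

  0-simplices (4): P, Q, R, S
  1-simplices (6): PQ, PR, PS, QR, QS, RS
  2-simplices (4): PQR, PQS, PRS, QRS

giving chain groups C_0 ≅ Z^4, C_1 ≅ Z^6, C_2 ≅ Z^4.

The boundary map ∂_1: C_1 → C_0 sends each edge [p,q] (with p < q) to q − p.
This gives a 4×6 integer matrix of rank 3; reducing to Smith normal form yields diagonal entries (1,1,1).

∂_2: C_2 → C_1 maps a triangle to the signed sum of its edges. For instance
  ∂PRS = RS − PS + PR,
  ∂PQR = QR − PR + PQ.
As a 6×4 matrix over Z this has rank 3, with invariant factors (1,1,1).

Now H_k = ker ∂_k / im ∂_{k+1}, so:

  H_0: rank C_0 − rank ∂_1 = 4 − 3 = 1, and the invariant factors of ∂_1 are all 1, so H_0 = Z.
  H_1: rank ker ∂_1 − rank ∂_2 = (6 − 3) − 3 = 0, and the invariant factors of ∂_2 are all 1, so H_1 = 0.
  H_2: rank ker ∂_2 − rank ∂_3 = (4 − 3) − 0 = 1, and there is no ∂_3, so H_2 = Z.

Hence the Betti numbers are b_0 = 1, b_1 = 0, b_2 = 1.

b_0 = 1, b_1 = 0, b_2 = 1.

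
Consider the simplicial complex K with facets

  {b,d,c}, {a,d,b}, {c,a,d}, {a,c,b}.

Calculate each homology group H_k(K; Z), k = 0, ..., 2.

Fix the vertex order a < b < c < d and write every simplex with vertices in increasing order. Then dim K = 2 and the simplices of K are:

  0-simplices (4): a, b, c, d
  1-simplices (6): ab, ac, ad, bc, bd, cd
  2-simplices (4): abc, abd, acd, bcd

Hence C_0 ≅ Z^4, C_1 ≅ Z^6, C_2 ≅ Z^4.

Boundary ∂_1: C_1 → C_0 sends each edge [p,q] (with p < q) to q − p. For instance
  ∂bc = c − b.
This gives a 4×6 integer matrix of rank 3; reducing to Smith normal form yields diagonal entries (1,1,1).

Boundary ∂_2: C_2 → C_1 acts by ∂[p,q,r] = [q,r] − [p,r] + [p,q]. For instance
  ∂acd = cd − ad + ac,
  ∂abd = bd − ad + ab.
The 6×4 boundary matrix has rank 3 and Smith normal form diag(1,1,1).

Reading off H_k = ker ∂_k / im ∂_{k+1}:

  H_0: rank C_0 − rank ∂_1 = 4 − 3 = 1, and the invariant factors of ∂_1 are all 1, so H_0 = Z.
  H_1: rank ker ∂_1 − rank ∂_2 = (6 − 3) − 3 = 0, and the invariant factors of ∂_2 are all 1, so H_1 = 0.
  H_2: rank ker ∂_2 − rank ∂_3 = (4 − 3) − 0 = 1, and there is no ∂_3, so H_2 = Z.

(K is a triangulation of the 2-sphere S^2.)

H_0 ≅ Z,  H_1 = 0,  H_2 ≅ Z.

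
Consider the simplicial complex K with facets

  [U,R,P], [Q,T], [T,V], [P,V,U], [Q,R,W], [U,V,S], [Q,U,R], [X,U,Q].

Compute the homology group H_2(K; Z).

K has 9 vertices, 15 edges, 6 triangles.
rank ∂_2 = 6, rank ∂_3 = 0 ⇒ b_2 = 6 − 6 − 0 = 0. So H_2 ≅ 0.

H_2 ≅ 0.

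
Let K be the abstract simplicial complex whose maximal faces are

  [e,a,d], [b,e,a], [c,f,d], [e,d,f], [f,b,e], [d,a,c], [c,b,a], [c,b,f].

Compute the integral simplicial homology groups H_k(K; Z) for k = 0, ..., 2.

Take the total order a < b < c < d < e < f on the vertex set. Then K (dimension 2) consists of the simplices:

  0-simplices (6): a, b, c, d, e, f
  1-simplices (12): ab, ac, ad, ae, bc, be, bf, cd, cf, de, df, ef
  2-simplices (8): abc, abe, acd, ade, bcf, bef, cdf, def

so the chain groups are C_0 ≅ Z^6, C_1 ≅ Z^12, C_2 ≅ Z^8.

The boundary map ∂_1: C_1 → C_0 is given by ∂[p,q] = [q] − [p].
As a 6×12 matrix over Z this has rank 5, with invariant factors (1,1,1,1,1).

Boundary ∂_2: C_2 → C_1 sends each 2-simplex [p,q,r] to [q,r] − [p,r] + [p,q]. For instance
  ∂cdf = df − cf + cd,
  ∂bef = ef − bf + be.
The resulting 12×8 matrix has rank 7, and its Smith normal form has invariant factors (1,1,1,1,1,1,1).

Computing H_k = (kernel of ∂_k) / (image of ∂_{k+1}):

  H_0: rank C_0 − rank ∂_1 = 6 − 5 = 1, and the invariant factors of ∂_1 are all 1, so H_0 = Z.
  H_1: rank ker ∂_1 − rank ∂_2 = (12 − 5) − 7 = 0, and the invariant factors of ∂_2 are all 1, so H_1 = 0.
  H_2: rank ker ∂_2 − rank ∂_3 = (8 − 7) − 0 = 1, and there is no ∂_3, so H_2 = Z.

As a check, the Euler characteristic is 6 − 12 + 8 = 2, which agrees with 1 − 0 + 1 = 2.
(K is a triangulation of the 2-sphere S^2.)

H_0 ≅ Z,  H_1 = 0,  H_2 ≅ Z.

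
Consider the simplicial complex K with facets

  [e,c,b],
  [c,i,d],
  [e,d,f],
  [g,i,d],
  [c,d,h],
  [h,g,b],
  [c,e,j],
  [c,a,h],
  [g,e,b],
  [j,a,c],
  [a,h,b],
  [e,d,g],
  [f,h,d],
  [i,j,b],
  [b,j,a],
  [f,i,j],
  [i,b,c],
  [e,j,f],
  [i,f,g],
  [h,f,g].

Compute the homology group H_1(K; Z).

Take the total order a < b < c < d < e < f < g < h < i < j on the vertex set. Then K (dimension 2) consists of the simplices:

  0-simplices (10): a, b, c, d, e, f, g, h, i, j
  1-simplices (30): ab, ac, ah, aj, bc, be, bg, bh, bi, bj, cd, ce, ch, ci, cj, de, df, dg, dh, di, ef, eg, ej, fg, fh, fi, fj, gh, gi, ij
  2-simplices (20): abh, abj, ach, acj, bce, bci, beg, bgh, bij, cdh, cdi, cej, def, deg, dfh, dgi, efj, fgh, fgi, fij

so the chain groups are C_0 ≅ Z^10, C_1 ≅ Z^30, C_2 ≅ Z^20.

Boundary ∂_1: C_1 → C_0 maps an edge to its endpoints' difference, ∂[p,q] = q − p.
The 10×30 boundary matrix has rank 9 and Smith normal form diag(1,1,1,1,1,1,1,1,1).

∂_2: C_2 → C_1 maps a triangle to the signed sum of its edges. For instance
  ∂bgh = gh − bh + bg,
  ∂ach = ch − ah + ac.
The 30×20 boundary matrix has rank 20 and Smith normal form diag(1,1,1,1,1,1,1,1,1,1,1,1,1,1,1,1,1,1,1,2).

Computing H_k = (kernel of ∂_k) / (image of ∂_{k+1}):

  H_1: rank ker ∂_1 − rank ∂_2 = (30 − 9) − 20 = 1, and ∂_2 has invariant factor 2 > 1, so H_1 = Z ⊕ Z/2.

(K is a triangulation of the Klein bottle.)

H_1 ≅ Z ⊕ Z/2.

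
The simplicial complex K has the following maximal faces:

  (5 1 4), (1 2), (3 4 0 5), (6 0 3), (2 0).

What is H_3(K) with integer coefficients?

Take the total order 0 < 1 < 2 < 3 < 4 < 5 < 6 on the vertex set. Then K (dimension 3) consists of the simplices:

  0-simplices (7): [0], [1], [2], [3], [4], [5], [6]
  1-simplices (12): [0,2], [0,3], [0,4], [0,5], [0,6], [1,2], [1,4], [1,5], [3,4], [3,5], [3,6], [4,5]
  2-simplices (6): [0,3,4], [0,3,5], [0,3,6], [0,4,5], [1,4,5], [3,4,5]
  3-simplices (1): [0,3,4,5]

giving chain groups C_0 ≅ Z^7, C_1 ≅ Z^12, C_2 ≅ Z^6, C_3 ≅ Z^1.

Boundary ∂_1: C_1 → C_0 is given by ∂[p,q] = [q] − [p]. For instance
  ∂[1,5] = [5] − [1].
This gives a 7×12 integer matrix of rank 6; reducing to Smith normal form yields diagonal entries (1,1,1,1,1,1).

∂_2: C_2 → C_1 acts by ∂[p,q,r] = [q,r] − [p,r] + [p,q]. For instance
  ∂[0,3,5] = [3,5] − [0,5] + [0,3],
  ∂[0,4,5] = [4,5] − [0,5] + [0,4].
As a 12×6 matrix over Z this has rank 5, with invariant factors (1,1,1,1,1).

Boundary ∂_3: C_3 → C_2 sends each 3-simplex σ to the alternating sum Σ_i (−1)^i (σ with its i-th vertex removed). For instance
  ∂[0,3,4,5] = [3,4,5] − [0,4,5] + [0,3,5] − [0,3,4].
As a 6×1 matrix over Z this has rank 1, with invariant factors (1).

Now H_k = ker ∂_k / im ∂_{k+1}, so:

  H_3: rank ker ∂_3 − rank ∂_4 = (1 − 1) − 0 = 0, and there is no ∂_4, so H_3 = 0.

H_3 = 0.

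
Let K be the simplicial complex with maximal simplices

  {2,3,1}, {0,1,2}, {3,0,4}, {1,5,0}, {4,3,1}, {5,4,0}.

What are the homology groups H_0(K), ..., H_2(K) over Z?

H_0 = Z,  H_1 = Z,  H_2 = 0.

Order the vertices as 0 < 1 < 2 < 3 < 4 < 5. Listing each simplex with vertices in this order, K has dimension 2 with simplices:

  0-simplices (6): [0], [1], [2], [3], [4], [5]
  1-simplices (12): [0,1], [0,2], [0,3], [0,4], [0,5], [1,2], [1,3], [1,4], [1,5], [2,3], [3,4], [4,5]
  2-simplices (6): [0,1,2], [0,1,5], [0,3,4], [0,4,5], [1,2,3], [1,3,4]

so the chain groups are C_0 ≅ Z^6, C_1 ≅ Z^12, C_2 ≅ Z^6.

∂_1: C_1 → C_0 maps an edge to its endpoints' difference, ∂[p,q] = q − p.
The resulting 6×12 matrix has rank 5, and its Smith normal form has invariant factors (1,1,1,1,1).

∂_2: C_2 → C_1 acts by ∂[p,q,r] = [q,r] − [p,r] + [p,q]. For instance
  ∂[0,1,5] = [1,5] − [0,5] + [0,1],
  ∂[0,3,4] = [3,4] − [0,4] + [0,3].
The resulting 12×6 matrix has rank 6, and its Smith normal form has invariant factors (1,1,1,1,1,1).

Computing H_k = (kernel of ∂_k) / (image of ∂_{k+1}):

  H_0: rank C_0 − rank ∂_1 = 6 − 5 = 1, and the invariant factors of ∂_1 are all 1, so H_0 ≅ Z.
  H_1: rank ker ∂_1 − rank ∂_2 = (12 − 5) − 6 = 1, and the invariant factors of ∂_2 are all 1, so H_1 ≅ Z.
  H_2: rank ker ∂_2 − rank ∂_3 = (6 − 6) − 0 = 0, and there is no ∂_3, so H_2 ≅ 0.

(K is a triangulation of the cylinder S^1 x I.)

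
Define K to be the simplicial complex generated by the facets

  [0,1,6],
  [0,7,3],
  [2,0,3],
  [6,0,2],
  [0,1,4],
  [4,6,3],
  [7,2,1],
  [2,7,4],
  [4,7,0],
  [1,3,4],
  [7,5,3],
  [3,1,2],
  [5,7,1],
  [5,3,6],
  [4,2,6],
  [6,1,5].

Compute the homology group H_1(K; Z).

H_1 ≅ Z^2.

Order the vertices as 0 < 1 < 2 < 3 < 4 < 5 < 6 < 7. Listing each simplex with vertices in this order, K has dimension 2 with simplices:

  0-simplices (8): [0], [1], [2], [3], [4], [5], [6], [7]
  1-simplices (24): (24 of them)
  2-simplices (16): [0,1,4], [0,1,6], [0,2,3], [0,2,6], [0,3,7], [0,4,7], [1,2,3], [1,2,7], [1,3,4], [1,5,6], [1,5,7], [2,4,6], [2,4,7], [3,4,6], [3,5,6], [3,5,7]

Hence C_0 ≅ Z^8, C_1 ≅ Z^24, C_2 ≅ Z^16.

Boundary ∂_1: C_1 → C_0 is given by ∂[p,q] = [q] − [p]. For instance
  ∂[0,7] = [7] − [0].
As a 8×24 matrix over Z this has rank 7, with invariant factors (1,1,1,1,1,1,1).

∂_2: C_2 → C_1 sends each 2-simplex [p,q,r] to [q,r] − [p,r] + [p,q]. For instance
  ∂[0,2,3] = [2,3] − [0,3] + [0,2],
  ∂[1,5,7] = [5,7] − [1,7] + [1,5].
The 24×16 boundary matrix has rank 15 and Smith normal form diag(1,1,1,1,1,1,1,1,1,1,1,1,1,1,1).

From H_k ≅ ker(∂_k) / im(∂_{k+1}) we obtain:

  H_1: rank ker ∂_1 − rank ∂_2 = (24 − 7) − 15 = 2, and the invariant factors of ∂_2 are all 1, so H_1 = Z^2.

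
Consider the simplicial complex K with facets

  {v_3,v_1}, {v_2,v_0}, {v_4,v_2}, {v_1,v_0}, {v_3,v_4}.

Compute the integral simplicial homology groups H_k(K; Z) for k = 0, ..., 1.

Take the total order v_0 < v_1 < v_2 < v_3 < v_4 on the vertex set. Then K (dimension 1) consists of the simplices:

  0-simplices (5): [v_0], [v_1], [v_2], [v_3], [v_4]
  1-simplices (5): [v_0,v_1], [v_0,v_2], [v_1,v_3], [v_2,v_4], [v_3,v_4]

so the chain groups are C_0 ≅ Z^5, C_1 ≅ Z^5.

∂_1: C_1 → C_0 maps an edge to its endpoints' difference, ∂[p,q] = q − p. For instance
  ∂[v_2,v_4] = [v_4] − [v_2].
The 5×5 boundary matrix has rank 4 and Smith normal form diag(1,1,1,1).

Now H_k = ker ∂_k / im ∂_{k+1}, so:

  H_0: rank C_0 − rank ∂_1 = 5 − 4 = 1, and the invariant factors of ∂_1 are all 1, so H_0 = Z.
  H_1: rank ker ∂_1 − rank ∂_2 = (5 − 4) − 0 = 1, and there is no ∂_2, so H_1 = Z.

H_0 = Z,  H_1 = Z.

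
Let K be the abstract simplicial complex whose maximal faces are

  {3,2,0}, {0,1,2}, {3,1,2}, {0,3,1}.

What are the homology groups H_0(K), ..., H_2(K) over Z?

We work with the vertex ordering 0 < 1 < 2 < 3. The simplices of K, each written with vertices in increasing order, are:

  0-simplices (4): [0], [1], [2], [3]
  1-simplices (6): [0,1], [0,2], [0,3], [1,2], [1,3], [2,3]
  2-simplices (4): [0,1,2], [0,1,3], [0,2,3], [1,2,3]

Hence C_0 ≅ Z^4, C_1 ≅ Z^6, C_2 ≅ Z^4.

The boundary map ∂_1: C_1 → C_0 is given by ∂[p,q] = [q] − [p]. For instance
  ∂[0,3] = [3] − [0].
The 4×6 boundary matrix has rank 3 and Smith normal form diag(1,1,1).

Boundary ∂_2: C_2 → C_1 sends each 2-simplex [p,q,r] to [q,r] − [p,r] + [p,q]. For instance
  ∂[1,2,3] = [2,3] − [1,3] + [1,2],
  ∂[0,1,2] = [1,2] − [0,2] + [0,1].
The 6×4 boundary matrix has rank 3 and Smith normal form diag(1,1,1).

Now H_k = ker ∂_k / im ∂_{k+1}, so:

  H_0: rank C_0 − rank ∂_1 = 4 − 3 = 1, and the invariant factors of ∂_1 are all 1, so H_0 ≅ Z.
  H_1: rank ker ∂_1 − rank ∂_2 = (6 − 3) − 3 = 0, and the invariant factors of ∂_2 are all 1, so H_1 ≅ 0.
  H_2: rank ker ∂_2 − rank ∂_3 = (4 − 3) − 0 = 1, and there is no ∂_3, so H_2 ≅ Z.

(K is a triangulation of the 2-sphere S^2.)

H_0 = Z,  H_1 = 0,  H_2 = Z.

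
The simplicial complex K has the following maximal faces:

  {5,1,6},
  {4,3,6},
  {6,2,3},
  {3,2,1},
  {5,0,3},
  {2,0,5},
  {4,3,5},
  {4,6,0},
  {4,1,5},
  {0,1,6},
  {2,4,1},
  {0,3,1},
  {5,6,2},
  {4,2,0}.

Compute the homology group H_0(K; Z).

H_0 = Z.

Fix the vertex order 0 < 1 < 2 < 3 < 4 < 5 < 6 and write every simplex with vertices in increasing order. Then dim K = 2 and the simplices of K are:

  0-simplices (7): [0], [1], [2], [3], [4], [5], [6]
  1-simplices (21): [0,1], [0,2], [0,3], [0,4], [0,5], [0,6], [1,2], [1,3], [1,4], [1,5], [1,6], [2,3], [2,4], [2,5], [2,6], [3,4], [3,5], [3,6], [4,5], [4,6], [5,6]
  2-simplices (14): [0,1,3], [0,1,6], [0,2,4], [0,2,5], [0,3,5], [0,4,6], [1,2,3], [1,2,4], [1,4,5], [1,5,6], [2,3,6], [2,5,6], [3,4,5], [3,4,6]

so the chain groups are C_0 ≅ Z^7, C_1 ≅ Z^21, C_2 ≅ Z^14.

Boundary ∂_1: C_1 → C_0 sends each edge [p,q] (with p < q) to q − p. For instance
  ∂[1,2] = [2] − [1].
This gives a 7×21 integer matrix of rank 6; reducing to Smith normal form yields diagonal entries (1,1,1,1,1,1).

∂_2: C_2 → C_1 maps a triangle to the signed sum of its edges. For instance
  ∂[2,5,6] = [5,6] − [2,6] + [2,5],
  ∂[3,4,5] = [4,5] − [3,5] + [3,4].
The 21×14 boundary matrix has rank 13 and Smith normal form diag(1,1,1,1,1,1,1,1,1,1,1,1,1).

From H_k ≅ ker(∂_k) / im(∂_{k+1}) we obtain:

  H_0: rank C_0 − rank ∂_1 = 7 − 6 = 1, and the invariant factors of ∂_1 are all 1, so H_0 ≅ Z.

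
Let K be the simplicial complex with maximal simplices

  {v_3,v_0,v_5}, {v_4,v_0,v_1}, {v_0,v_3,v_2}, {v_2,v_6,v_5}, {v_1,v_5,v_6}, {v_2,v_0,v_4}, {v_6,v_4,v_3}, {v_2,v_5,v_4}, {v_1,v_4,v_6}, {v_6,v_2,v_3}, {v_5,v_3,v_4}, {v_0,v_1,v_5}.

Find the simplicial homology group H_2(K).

H_2 ≅ 0.

Take the total order v_0 < v_1 < v_2 < v_3 < v_4 < v_5 < v_6 on the vertex set. Then K (dimension 2) consists of the simplices:

  0-simplices (7): [v_0], [v_1], [v_2], [v_3], [v_4], [v_5], [v_6]
  1-simplices (18): (18 of them)
  2-simplices (12): (12 of them)

giving chain groups C_0 ≅ Z^7, C_1 ≅ Z^18, C_2 ≅ Z^12.

∂_1: C_1 → C_0 is given by ∂[p,q] = [q] − [p]. For instance
  ∂[v_4,v_5] = [v_5] − [v_4].
As a 7×18 matrix over Z this has rank 6, with invariant factors (1,1,1,1,1,1).

Boundary ∂_2: C_2 → C_1 sends each 2-simplex [p,q,r] to [q,r] − [p,r] + [p,q]. For instance
  ∂[v_0,v_1,v_5] = [v_1,v_5] − [v_0,v_5] + [v_0,v_1],
  ∂[v_2,v_4,v_5] = [v_4,v_5] − [v_2,v_5] + [v_2,v_4].
The 18×12 boundary matrix has rank 12 and Smith normal form diag(1,1,1,1,1,1,1,1,1,1,1,2).

Computing H_k = (kernel of ∂_k) / (image of ∂_{k+1}):

  H_2: rank ker ∂_2 − rank ∂_3 = (12 − 12) − 0 = 0, and there is no ∂_3, so H_2 ≅ 0.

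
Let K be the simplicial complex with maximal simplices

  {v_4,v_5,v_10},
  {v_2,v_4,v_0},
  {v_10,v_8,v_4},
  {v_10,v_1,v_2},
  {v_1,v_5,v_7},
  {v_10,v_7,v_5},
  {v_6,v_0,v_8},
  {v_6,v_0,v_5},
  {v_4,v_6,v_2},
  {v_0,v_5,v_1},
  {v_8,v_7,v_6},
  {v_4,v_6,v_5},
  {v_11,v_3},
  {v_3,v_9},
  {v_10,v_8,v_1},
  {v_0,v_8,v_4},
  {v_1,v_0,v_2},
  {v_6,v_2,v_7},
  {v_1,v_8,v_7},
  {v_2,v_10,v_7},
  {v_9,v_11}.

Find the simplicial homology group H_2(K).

Order the vertices as v_0 < v_1 < v_2 < v_3 < v_4 < v_5 < v_6 < v_7 < v_8 < v_9 < v_10 < v_11. Listing each simplex with vertices in this order, K has dimension 2 with simplices:

  0-simplices (12): [v_0], [v_1], [v_2], [v_3], [v_4], [v_5], [v_6], [v_7], [v_8], [v_9], [v_10], [v_11]
  1-simplices (30): (30 of them)
  2-simplices (18): (18 of them)

Hence C_0 ≅ Z^12, C_1 ≅ Z^30, C_2 ≅ Z^18.

Boundary ∂_1: C_1 → C_0 is given by ∂[p,q] = [q] − [p].
As a 12×30 matrix over Z this has rank 10, with invariant factors (1,1,1,1,1,1,1,1,1,1).

The boundary map ∂_2: C_2 → C_1 sends each 2-simplex [p,q,r] to [q,r] − [p,r] + [p,q]. For instance
  ∂[v_0,v_4,v_8] = [v_4,v_8] − [v_0,v_8] + [v_0,v_4],
  ∂[v_0,v_6,v_8] = [v_6,v_8] − [v_0,v_8] + [v_0,v_6].
As a 30×18 matrix over Z this has rank 18, with invariant factors (1,1,1,1,1,1,1,1,1,1,1,1,1,1,1,1,1,2).

Reading off H_k = ker ∂_k / im ∂_{k+1}:

  H_2: rank ker ∂_2 − rank ∂_3 = (18 − 18) − 0 = 0, and there is no ∂_3, so H_2 ≅ 0.

H_2 ≅ 0.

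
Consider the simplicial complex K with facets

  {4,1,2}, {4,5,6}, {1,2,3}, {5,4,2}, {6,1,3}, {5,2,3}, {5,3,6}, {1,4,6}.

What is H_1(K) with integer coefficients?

H_1 ≅ 0.

K has 6 vertices, 12 edges, 8 triangles.
rank ∂_1 = 5, rank ∂_2 = 7 ⇒ b_1 = 12 − 5 − 7 = 0; all invariant factors of ∂_2 are 1 so no torsion. So H_1 ≅ 0.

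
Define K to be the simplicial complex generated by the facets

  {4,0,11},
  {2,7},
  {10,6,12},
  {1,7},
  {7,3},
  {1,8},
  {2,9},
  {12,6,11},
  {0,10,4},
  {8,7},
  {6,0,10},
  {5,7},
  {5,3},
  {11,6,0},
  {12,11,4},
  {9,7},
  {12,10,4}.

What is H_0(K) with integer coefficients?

Fix the vertex order 0 < 1 < 2 < 3 < 4 < 5 < 6 < 7 < 8 < 9 < 10 < 11 < 12 and write every simplex with vertices in increasing order. Then dim K = 2 and the simplices of K are:

  0-simplices (13): [0], [1], [2], [3], [4], [5], [6], [7], [8], [9], [10], [11], [12]
  1-simplices (21): [0,4], [0,6], [0,10], [0,11], [1,7], [1,8], [2,7], [2,9], [3,5], [3,7], [4,10], [4,11], [4,12], [5,7], [6,10], [6,11], [6,12], [7,8], [7,9], [10,12], [11,12]
  2-simplices (8): [0,4,10], [0,4,11], [0,6,10], [0,6,11], [4,10,12], [4,11,12], [6,10,12], [6,11,12]

Hence C_0 ≅ Z^13, C_1 ≅ Z^21, C_2 ≅ Z^8.

Boundary ∂_1: C_1 → C_0 is given by ∂[p,q] = [q] − [p]. For instance
  ∂[10,12] = [12] − [10].
As a 13×21 matrix over Z this has rank 11, with invariant factors (1,1,1,1,1,1,1,1,1,1,1).

Boundary ∂_2: C_2 → C_1 acts by ∂[p,q,r] = [q,r] − [p,r] + [p,q]. For instance
  ∂[6,11,12] = [11,12] − [6,12] + [6,11],
  ∂[0,4,11] = [4,11] − [0,11] + [0,4].
The resulting 21×8 matrix has rank 7, and its Smith normal form has invariant factors (1,1,1,1,1,1,1).

From H_k ≅ ker(∂_k) / im(∂_{k+1}) we obtain:

  H_0: rank C_0 − rank ∂_1 = 13 − 11 = 2, and the invariant factors of ∂_1 are all 1, so H_0 ≅ Z^2.

(K is a triangulation of the disjoint union of the 2-sphere S^2 and a wedge of 3 circles.)

H_0 ≅ Z^2.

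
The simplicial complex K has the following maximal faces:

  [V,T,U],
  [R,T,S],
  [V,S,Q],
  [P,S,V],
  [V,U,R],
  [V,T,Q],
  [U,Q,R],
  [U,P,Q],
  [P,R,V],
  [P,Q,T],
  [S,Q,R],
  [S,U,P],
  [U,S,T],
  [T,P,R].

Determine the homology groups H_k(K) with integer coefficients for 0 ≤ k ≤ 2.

H_0 = Z,  H_1 = Z^2,  H_2 = Z.

K has 7 vertices, 21 edges, 14 triangles.
rank ∂_0 = 0, rank ∂_1 = 6 ⇒ b_0 = 7 − 0 − 6 = 1; all invariant factors of ∂_1 are 1 so no torsion. So H_0 ≅ Z.
rank ∂_1 = 6, rank ∂_2 = 13 ⇒ b_1 = 21 − 6 − 13 = 2; all invariant factors of ∂_2 are 1 so no torsion. So H_1 ≅ Z^2.
rank ∂_2 = 13, rank ∂_3 = 0 ⇒ b_2 = 14 − 13 − 0 = 1. So H_2 ≅ Z.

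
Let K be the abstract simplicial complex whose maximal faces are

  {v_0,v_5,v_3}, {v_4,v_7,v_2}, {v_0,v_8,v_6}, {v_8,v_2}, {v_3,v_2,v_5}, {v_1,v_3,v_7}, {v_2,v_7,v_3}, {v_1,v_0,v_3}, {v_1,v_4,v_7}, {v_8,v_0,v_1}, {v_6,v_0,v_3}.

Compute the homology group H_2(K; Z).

Fix the vertex order v_0 < v_1 < v_2 < v_3 < v_4 < v_5 < v_6 < v_7 < v_8 and write every simplex with vertices in increasing order. Then dim K = 2 and the simplices of K are:

  0-simplices (9): [v_0], [v_1], [v_2], [v_3], [v_4], [v_5], [v_6], [v_7], [v_8]
  1-simplices (19): (19 of them)
  2-simplices (10): [v_0,v_1,v_3], [v_0,v_1,v_8], [v_0,v_3,v_5], [v_0,v_3,v_6], [v_0,v_6,v_8], [v_1,v_3,v_7], [v_1,v_4,v_7], [v_2,v_3,v_5], [v_2,v_3,v_7], [v_2,v_4,v_7]

giving chain groups C_0 ≅ Z^9, C_1 ≅ Z^19, C_2 ≅ Z^10.

Boundary ∂_1: C_1 → C_0 is given by ∂[p,q] = [q] − [p].
The resulting 9×19 matrix has rank 8, and its Smith normal form has invariant factors (1,1,1,1,1,1,1,1).

Boundary ∂_2: C_2 → C_1 sends each 2-simplex [p,q,r] to [q,r] − [p,r] + [p,q]. For instance
  ∂[v_1,v_3,v_7] = [v_3,v_7] − [v_1,v_7] + [v_1,v_3],
  ∂[v_2,v_3,v_7] = [v_3,v_7] − [v_2,v_7] + [v_2,v_3].
The resulting 19×10 matrix has rank 10, and its Smith normal form has invariant factors (1,1,1,1,1,1,1,1,1,1).

From H_k ≅ ker(∂_k) / im(∂_{k+1}) we obtain:

  H_2: rank ker ∂_2 − rank ∂_3 = (10 − 10) − 0 = 0, and there is no ∂_3, so H_2 = 0.

H_2 = 0.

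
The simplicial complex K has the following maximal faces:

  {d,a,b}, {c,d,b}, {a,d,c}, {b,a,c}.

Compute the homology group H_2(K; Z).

H_2 ≅ Z.

Fix the vertex order a < b < c < d and write every simplex with vertices in increasing order. Then dim K = 2 and the simplices of K are:

  0-simplices (4): a, b, c, d
  1-simplices (6): ab, ac, ad, bc, bd, cd
  2-simplices (4): abc, abd, acd, bcd

giving chain groups C_0 ≅ Z^4, C_1 ≅ Z^6, C_2 ≅ Z^4.

∂_1: C_1 → C_0 maps an edge to its endpoints' difference, ∂[p,q] = q − p.
The resulting 4×6 matrix has rank 3, and its Smith normal form has invariant factors (1,1,1).

∂_2: C_2 → C_1 acts by ∂[p,q,r] = [q,r] − [p,r] + [p,q]. For instance
  ∂abc = bc − ac + ab,
  ∂bcd = cd − bd + bc.
As a 6×4 matrix over Z this has rank 3, with invariant factors (1,1,1).

Now H_k = ker ∂_k / im ∂_{k+1}, so:

  H_2: rank ker ∂_2 − rank ∂_3 = (4 − 3) − 0 = 1, and there is no ∂_3, so H_2 ≅ Z.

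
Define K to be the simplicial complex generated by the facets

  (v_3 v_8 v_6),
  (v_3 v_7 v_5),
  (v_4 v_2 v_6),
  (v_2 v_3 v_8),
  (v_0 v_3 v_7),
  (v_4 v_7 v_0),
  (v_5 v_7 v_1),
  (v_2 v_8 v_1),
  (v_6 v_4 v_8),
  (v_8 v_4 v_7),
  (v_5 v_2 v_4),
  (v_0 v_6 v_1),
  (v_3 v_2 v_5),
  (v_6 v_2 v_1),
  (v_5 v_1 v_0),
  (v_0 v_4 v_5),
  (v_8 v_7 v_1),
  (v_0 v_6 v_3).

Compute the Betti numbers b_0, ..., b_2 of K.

b_0 = 1, b_1 = 1, b_2 = 0.

Take the total order v_0 < v_1 < v_2 < v_3 < v_4 < v_5 < v_6 < v_7 < v_8 on the vertex set. Then K (dimension 2) consists of the simplices:

  0-simplices (9): [v_0], [v_1], [v_2], [v_3], [v_4], [v_5], [v_6], [v_7], [v_8]
  1-simplices (27): (27 of them)
  2-simplices (18): (18 of them)

giving chain groups C_0 ≅ Z^9, C_1 ≅ Z^27, C_2 ≅ Z^18.

∂_1: C_1 → C_0 maps an edge to its endpoints' difference, ∂[p,q] = q − p. For instance
  ∂[v_2,v_6] = [v_6] − [v_2].
This gives a 9×27 integer matrix of rank 8; reducing to Smith normal form yields diagonal entries (1,1,1,1,1,1,1,1).

∂_2: C_2 → C_1 acts by ∂[p,q,r] = [q,r] − [p,r] + [p,q]. For instance
  ∂[v_4,v_6,v_8] = [v_6,v_8] − [v_4,v_8] + [v_4,v_6],
  ∂[v_2,v_4,v_5] = [v_4,v_5] − [v_2,v_5] + [v_2,v_4].
This gives a 27×18 integer matrix of rank 18; reducing to Smith normal form yields diagonal entries (1,1,1,1,1,1,1,1,1,1,1,1,1,1,1,1,1,2).

Now H_k = ker ∂_k / im ∂_{k+1}, so:

  H_0: rank C_0 − rank ∂_1 = 9 − 8 = 1, and the invariant factors of ∂_1 are all 1, so H_0 = Z.
  H_1: rank ker ∂_1 − rank ∂_2 = (27 − 8) − 18 = 1, and ∂_2 has invariant factor 2 > 1, so H_1 = Z ⊕ Z/2.
  H_2: rank ker ∂_2 − rank ∂_3 = (18 − 18) − 0 = 0, and there is no ∂_3, so H_2 = 0.

(K is a triangulation of the Klein bottle.)

Hence the Betti numbers are b_0 = 1, b_1 = 1, b_2 = 0.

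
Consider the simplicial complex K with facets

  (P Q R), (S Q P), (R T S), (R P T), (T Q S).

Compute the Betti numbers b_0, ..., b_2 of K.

b_0 = 1, b_1 = 1, b_2 = 0.

We work with the vertex ordering P < Q < R < S < T. The simplices of K, each written with vertices in increasing order, are:

  0-simplices (5): P, Q, R, S, T
  1-simplices (10): PQ, PR, PS, PT, QR, QS, QT, RS, RT, ST
  2-simplices (5): PQR, PQS, PRT, QST, RST

giving chain groups C_0 ≅ Z^5, C_1 ≅ Z^10, C_2 ≅ Z^5.

∂_1: C_1 → C_0 maps an edge to its endpoints' difference, ∂[p,q] = q − p.
The 5×10 boundary matrix has rank 4 and Smith normal form diag(1,1,1,1).

Boundary ∂_2: C_2 → C_1 maps a triangle to the signed sum of its edges. For instance
  ∂PRT = RT − PT + PR,
  ∂RST = ST − RT + RS.
This gives a 10×5 integer matrix of rank 5; reducing to Smith normal form yields diagonal entries (1,1,1,1,1).

From H_k ≅ ker(∂_k) / im(∂_{k+1}) we obtain:

  H_0: rank C_0 − rank ∂_1 = 5 − 4 = 1, and the invariant factors of ∂_1 are all 1, so H_0 ≅ Z.
  H_1: rank ker ∂_1 − rank ∂_2 = (10 − 4) − 5 = 1, and the invariant factors of ∂_2 are all 1, so H_1 ≅ Z.
  H_2: rank ker ∂_2 − rank ∂_3 = (5 − 5) − 0 = 0, and there is no ∂_3, so H_2 ≅ 0.

As a check, the Euler characteristic is 5 − 10 + 5 = 0, which agrees with 1 − 1 + 0 = 0.

Hence the Betti numbers are b_0 = 1, b_1 = 1, b_2 = 0.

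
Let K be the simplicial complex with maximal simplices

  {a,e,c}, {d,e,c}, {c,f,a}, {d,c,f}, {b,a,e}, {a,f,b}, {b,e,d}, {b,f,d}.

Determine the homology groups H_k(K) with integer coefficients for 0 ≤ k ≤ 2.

Fix the vertex order a < b < c < d < e < f and write every simplex with vertices in increasing order. Then dim K = 2 and the simplices of K are:

  0-simplices (6): a, b, c, d, e, f
  1-simplices (12): ab, ac, ae, af, bd, be, bf, cd, ce, cf, de, df
  2-simplices (8): abe, abf, ace, acf, bde, bdf, cde, cdf

giving chain groups C_0 ≅ Z^6, C_1 ≅ Z^12, C_2 ≅ Z^8.

The boundary map ∂_1: C_1 → C_0 maps an edge to its endpoints' difference, ∂[p,q] = q − p. For instance
  ∂ae = e − a.
This gives a 6×12 integer matrix of rank 5; reducing to Smith normal form yields diagonal entries (1,1,1,1,1).

Boundary ∂_2: C_2 → C_1 maps a triangle to the signed sum of its edges. For instance
  ∂bde = de − be + bd,
  ∂abe = be − ae + ab.
The resulting 12×8 matrix has rank 7, and its Smith normal form has invariant factors (1,1,1,1,1,1,1).

Reading off H_k = ker ∂_k / im ∂_{k+1}:

  H_0: rank C_0 − rank ∂_1 = 6 − 5 = 1, and the invariant factors of ∂_1 are all 1, so H_0 ≅ Z.
  H_1: rank ker ∂_1 − rank ∂_2 = (12 − 5) − 7 = 0, and the invariant factors of ∂_2 are all 1, so H_1 ≅ 0.
  H_2: rank ker ∂_2 − rank ∂_3 = (8 − 7) − 0 = 1, and there is no ∂_3, so H_2 ≅ Z.

H_0 ≅ Z,  H_1 = 0,  H_2 ≅ Z.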